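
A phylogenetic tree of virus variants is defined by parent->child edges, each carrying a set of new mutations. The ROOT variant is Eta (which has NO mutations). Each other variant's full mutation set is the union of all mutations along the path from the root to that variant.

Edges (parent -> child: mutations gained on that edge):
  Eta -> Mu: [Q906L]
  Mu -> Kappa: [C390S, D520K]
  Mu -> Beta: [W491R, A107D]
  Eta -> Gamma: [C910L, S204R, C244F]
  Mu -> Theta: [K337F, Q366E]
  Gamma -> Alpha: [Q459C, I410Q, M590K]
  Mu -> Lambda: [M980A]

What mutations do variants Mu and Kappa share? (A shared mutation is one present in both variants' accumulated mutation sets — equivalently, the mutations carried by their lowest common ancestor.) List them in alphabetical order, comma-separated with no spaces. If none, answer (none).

Accumulating mutations along path to Mu:
  At Eta: gained [] -> total []
  At Mu: gained ['Q906L'] -> total ['Q906L']
Mutations(Mu) = ['Q906L']
Accumulating mutations along path to Kappa:
  At Eta: gained [] -> total []
  At Mu: gained ['Q906L'] -> total ['Q906L']
  At Kappa: gained ['C390S', 'D520K'] -> total ['C390S', 'D520K', 'Q906L']
Mutations(Kappa) = ['C390S', 'D520K', 'Q906L']
Intersection: ['Q906L'] ∩ ['C390S', 'D520K', 'Q906L'] = ['Q906L']

Answer: Q906L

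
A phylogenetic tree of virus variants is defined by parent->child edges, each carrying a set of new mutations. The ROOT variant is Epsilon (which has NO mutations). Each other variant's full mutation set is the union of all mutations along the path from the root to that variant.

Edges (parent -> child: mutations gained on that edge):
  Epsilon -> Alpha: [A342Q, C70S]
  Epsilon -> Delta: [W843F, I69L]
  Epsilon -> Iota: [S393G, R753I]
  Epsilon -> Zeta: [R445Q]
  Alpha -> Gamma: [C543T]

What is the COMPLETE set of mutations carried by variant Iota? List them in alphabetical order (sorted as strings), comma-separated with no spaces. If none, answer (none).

At Epsilon: gained [] -> total []
At Iota: gained ['S393G', 'R753I'] -> total ['R753I', 'S393G']

Answer: R753I,S393G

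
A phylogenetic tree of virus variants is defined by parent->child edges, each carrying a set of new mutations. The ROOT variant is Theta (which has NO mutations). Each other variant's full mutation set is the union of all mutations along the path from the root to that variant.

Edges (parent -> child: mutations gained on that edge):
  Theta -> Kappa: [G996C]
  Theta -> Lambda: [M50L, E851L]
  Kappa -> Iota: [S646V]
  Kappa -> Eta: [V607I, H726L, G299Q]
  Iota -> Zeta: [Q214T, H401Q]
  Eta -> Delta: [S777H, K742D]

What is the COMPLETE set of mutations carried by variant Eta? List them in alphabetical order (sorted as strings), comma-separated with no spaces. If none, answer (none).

Answer: G299Q,G996C,H726L,V607I

Derivation:
At Theta: gained [] -> total []
At Kappa: gained ['G996C'] -> total ['G996C']
At Eta: gained ['V607I', 'H726L', 'G299Q'] -> total ['G299Q', 'G996C', 'H726L', 'V607I']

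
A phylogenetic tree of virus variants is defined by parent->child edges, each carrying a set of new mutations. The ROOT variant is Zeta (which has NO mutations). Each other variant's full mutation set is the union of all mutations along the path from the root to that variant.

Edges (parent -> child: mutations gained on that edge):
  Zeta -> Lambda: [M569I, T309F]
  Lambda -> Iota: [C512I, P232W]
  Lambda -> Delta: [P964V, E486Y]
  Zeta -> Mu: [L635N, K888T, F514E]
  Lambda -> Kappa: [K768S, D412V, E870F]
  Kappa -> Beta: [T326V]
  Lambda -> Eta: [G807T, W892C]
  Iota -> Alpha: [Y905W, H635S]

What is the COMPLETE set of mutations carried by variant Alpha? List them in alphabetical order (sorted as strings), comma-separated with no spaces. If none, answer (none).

At Zeta: gained [] -> total []
At Lambda: gained ['M569I', 'T309F'] -> total ['M569I', 'T309F']
At Iota: gained ['C512I', 'P232W'] -> total ['C512I', 'M569I', 'P232W', 'T309F']
At Alpha: gained ['Y905W', 'H635S'] -> total ['C512I', 'H635S', 'M569I', 'P232W', 'T309F', 'Y905W']

Answer: C512I,H635S,M569I,P232W,T309F,Y905W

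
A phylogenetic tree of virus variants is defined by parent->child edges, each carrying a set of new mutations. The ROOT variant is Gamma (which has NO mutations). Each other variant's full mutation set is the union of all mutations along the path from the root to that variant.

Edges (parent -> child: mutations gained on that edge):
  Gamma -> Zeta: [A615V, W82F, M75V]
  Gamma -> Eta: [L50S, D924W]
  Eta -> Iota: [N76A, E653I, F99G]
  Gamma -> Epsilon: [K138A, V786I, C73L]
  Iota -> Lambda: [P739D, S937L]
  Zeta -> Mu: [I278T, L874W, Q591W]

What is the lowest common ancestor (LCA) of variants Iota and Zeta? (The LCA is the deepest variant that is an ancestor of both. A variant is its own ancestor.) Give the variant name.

Path from root to Iota: Gamma -> Eta -> Iota
  ancestors of Iota: {Gamma, Eta, Iota}
Path from root to Zeta: Gamma -> Zeta
  ancestors of Zeta: {Gamma, Zeta}
Common ancestors: {Gamma}
Walk up from Zeta: Zeta (not in ancestors of Iota), Gamma (in ancestors of Iota)
Deepest common ancestor (LCA) = Gamma

Answer: Gamma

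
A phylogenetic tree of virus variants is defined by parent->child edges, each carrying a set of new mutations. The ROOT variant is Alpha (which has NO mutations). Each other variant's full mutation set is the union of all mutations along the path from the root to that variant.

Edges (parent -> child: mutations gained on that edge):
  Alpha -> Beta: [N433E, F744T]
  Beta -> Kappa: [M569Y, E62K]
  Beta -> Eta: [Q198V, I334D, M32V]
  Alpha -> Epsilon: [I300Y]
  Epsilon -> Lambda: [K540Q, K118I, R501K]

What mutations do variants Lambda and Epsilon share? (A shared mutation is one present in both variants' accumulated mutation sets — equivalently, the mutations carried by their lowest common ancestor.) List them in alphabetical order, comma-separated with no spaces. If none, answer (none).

Answer: I300Y

Derivation:
Accumulating mutations along path to Lambda:
  At Alpha: gained [] -> total []
  At Epsilon: gained ['I300Y'] -> total ['I300Y']
  At Lambda: gained ['K540Q', 'K118I', 'R501K'] -> total ['I300Y', 'K118I', 'K540Q', 'R501K']
Mutations(Lambda) = ['I300Y', 'K118I', 'K540Q', 'R501K']
Accumulating mutations along path to Epsilon:
  At Alpha: gained [] -> total []
  At Epsilon: gained ['I300Y'] -> total ['I300Y']
Mutations(Epsilon) = ['I300Y']
Intersection: ['I300Y', 'K118I', 'K540Q', 'R501K'] ∩ ['I300Y'] = ['I300Y']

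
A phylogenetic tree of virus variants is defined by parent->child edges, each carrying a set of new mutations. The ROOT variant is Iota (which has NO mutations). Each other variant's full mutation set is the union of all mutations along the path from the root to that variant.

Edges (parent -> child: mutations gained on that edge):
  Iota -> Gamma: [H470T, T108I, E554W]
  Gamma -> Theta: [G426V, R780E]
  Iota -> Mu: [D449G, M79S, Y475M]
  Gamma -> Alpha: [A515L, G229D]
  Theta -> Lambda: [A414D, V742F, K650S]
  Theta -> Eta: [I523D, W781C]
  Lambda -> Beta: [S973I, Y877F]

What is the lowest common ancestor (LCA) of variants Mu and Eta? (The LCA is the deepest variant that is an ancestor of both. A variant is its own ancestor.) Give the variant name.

Answer: Iota

Derivation:
Path from root to Mu: Iota -> Mu
  ancestors of Mu: {Iota, Mu}
Path from root to Eta: Iota -> Gamma -> Theta -> Eta
  ancestors of Eta: {Iota, Gamma, Theta, Eta}
Common ancestors: {Iota}
Walk up from Eta: Eta (not in ancestors of Mu), Theta (not in ancestors of Mu), Gamma (not in ancestors of Mu), Iota (in ancestors of Mu)
Deepest common ancestor (LCA) = Iota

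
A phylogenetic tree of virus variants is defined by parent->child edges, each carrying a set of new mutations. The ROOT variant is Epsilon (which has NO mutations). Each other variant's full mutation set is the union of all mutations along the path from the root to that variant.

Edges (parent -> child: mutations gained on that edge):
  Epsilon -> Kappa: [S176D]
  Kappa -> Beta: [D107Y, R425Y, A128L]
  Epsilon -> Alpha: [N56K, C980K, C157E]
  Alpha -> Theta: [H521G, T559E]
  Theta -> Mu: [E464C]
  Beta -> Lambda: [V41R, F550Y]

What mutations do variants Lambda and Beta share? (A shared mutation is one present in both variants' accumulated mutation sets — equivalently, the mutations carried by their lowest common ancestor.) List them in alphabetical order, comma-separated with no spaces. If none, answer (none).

Accumulating mutations along path to Lambda:
  At Epsilon: gained [] -> total []
  At Kappa: gained ['S176D'] -> total ['S176D']
  At Beta: gained ['D107Y', 'R425Y', 'A128L'] -> total ['A128L', 'D107Y', 'R425Y', 'S176D']
  At Lambda: gained ['V41R', 'F550Y'] -> total ['A128L', 'D107Y', 'F550Y', 'R425Y', 'S176D', 'V41R']
Mutations(Lambda) = ['A128L', 'D107Y', 'F550Y', 'R425Y', 'S176D', 'V41R']
Accumulating mutations along path to Beta:
  At Epsilon: gained [] -> total []
  At Kappa: gained ['S176D'] -> total ['S176D']
  At Beta: gained ['D107Y', 'R425Y', 'A128L'] -> total ['A128L', 'D107Y', 'R425Y', 'S176D']
Mutations(Beta) = ['A128L', 'D107Y', 'R425Y', 'S176D']
Intersection: ['A128L', 'D107Y', 'F550Y', 'R425Y', 'S176D', 'V41R'] ∩ ['A128L', 'D107Y', 'R425Y', 'S176D'] = ['A128L', 'D107Y', 'R425Y', 'S176D']

Answer: A128L,D107Y,R425Y,S176D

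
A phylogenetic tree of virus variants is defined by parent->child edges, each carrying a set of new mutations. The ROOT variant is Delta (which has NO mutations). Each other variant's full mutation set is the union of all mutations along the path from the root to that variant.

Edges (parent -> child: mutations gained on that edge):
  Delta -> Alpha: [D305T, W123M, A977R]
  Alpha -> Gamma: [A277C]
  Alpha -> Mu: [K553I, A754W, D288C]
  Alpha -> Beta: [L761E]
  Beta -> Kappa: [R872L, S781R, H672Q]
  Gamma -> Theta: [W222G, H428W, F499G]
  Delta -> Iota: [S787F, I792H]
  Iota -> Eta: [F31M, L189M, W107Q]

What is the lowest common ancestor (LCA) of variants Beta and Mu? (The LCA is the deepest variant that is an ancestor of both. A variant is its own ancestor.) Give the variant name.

Path from root to Beta: Delta -> Alpha -> Beta
  ancestors of Beta: {Delta, Alpha, Beta}
Path from root to Mu: Delta -> Alpha -> Mu
  ancestors of Mu: {Delta, Alpha, Mu}
Common ancestors: {Delta, Alpha}
Walk up from Mu: Mu (not in ancestors of Beta), Alpha (in ancestors of Beta), Delta (in ancestors of Beta)
Deepest common ancestor (LCA) = Alpha

Answer: Alpha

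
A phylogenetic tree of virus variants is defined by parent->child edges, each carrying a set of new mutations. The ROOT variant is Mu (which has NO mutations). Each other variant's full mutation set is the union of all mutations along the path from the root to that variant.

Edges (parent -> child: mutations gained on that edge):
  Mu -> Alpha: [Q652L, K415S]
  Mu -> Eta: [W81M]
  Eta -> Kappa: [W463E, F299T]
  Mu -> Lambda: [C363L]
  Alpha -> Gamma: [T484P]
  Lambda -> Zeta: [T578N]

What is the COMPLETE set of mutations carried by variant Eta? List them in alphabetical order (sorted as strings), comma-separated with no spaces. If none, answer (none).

Answer: W81M

Derivation:
At Mu: gained [] -> total []
At Eta: gained ['W81M'] -> total ['W81M']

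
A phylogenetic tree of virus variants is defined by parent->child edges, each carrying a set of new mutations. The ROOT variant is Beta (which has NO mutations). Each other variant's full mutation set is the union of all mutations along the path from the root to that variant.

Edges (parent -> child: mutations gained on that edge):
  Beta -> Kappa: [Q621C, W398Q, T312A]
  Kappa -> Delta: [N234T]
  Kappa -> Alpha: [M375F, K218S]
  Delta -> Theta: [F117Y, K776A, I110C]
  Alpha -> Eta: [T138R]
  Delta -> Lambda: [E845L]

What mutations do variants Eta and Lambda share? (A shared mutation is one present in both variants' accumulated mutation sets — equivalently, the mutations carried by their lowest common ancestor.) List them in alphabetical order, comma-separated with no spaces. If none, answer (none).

Answer: Q621C,T312A,W398Q

Derivation:
Accumulating mutations along path to Eta:
  At Beta: gained [] -> total []
  At Kappa: gained ['Q621C', 'W398Q', 'T312A'] -> total ['Q621C', 'T312A', 'W398Q']
  At Alpha: gained ['M375F', 'K218S'] -> total ['K218S', 'M375F', 'Q621C', 'T312A', 'W398Q']
  At Eta: gained ['T138R'] -> total ['K218S', 'M375F', 'Q621C', 'T138R', 'T312A', 'W398Q']
Mutations(Eta) = ['K218S', 'M375F', 'Q621C', 'T138R', 'T312A', 'W398Q']
Accumulating mutations along path to Lambda:
  At Beta: gained [] -> total []
  At Kappa: gained ['Q621C', 'W398Q', 'T312A'] -> total ['Q621C', 'T312A', 'W398Q']
  At Delta: gained ['N234T'] -> total ['N234T', 'Q621C', 'T312A', 'W398Q']
  At Lambda: gained ['E845L'] -> total ['E845L', 'N234T', 'Q621C', 'T312A', 'W398Q']
Mutations(Lambda) = ['E845L', 'N234T', 'Q621C', 'T312A', 'W398Q']
Intersection: ['K218S', 'M375F', 'Q621C', 'T138R', 'T312A', 'W398Q'] ∩ ['E845L', 'N234T', 'Q621C', 'T312A', 'W398Q'] = ['Q621C', 'T312A', 'W398Q']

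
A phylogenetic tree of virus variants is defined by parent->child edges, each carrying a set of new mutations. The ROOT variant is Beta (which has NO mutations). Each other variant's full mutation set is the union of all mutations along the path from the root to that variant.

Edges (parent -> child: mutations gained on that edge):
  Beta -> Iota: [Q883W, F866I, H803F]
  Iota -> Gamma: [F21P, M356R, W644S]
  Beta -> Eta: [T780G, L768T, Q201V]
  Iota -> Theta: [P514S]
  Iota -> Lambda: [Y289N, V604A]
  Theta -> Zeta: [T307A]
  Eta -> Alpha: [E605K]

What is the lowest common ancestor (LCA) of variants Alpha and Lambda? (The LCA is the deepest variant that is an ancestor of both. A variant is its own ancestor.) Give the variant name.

Path from root to Alpha: Beta -> Eta -> Alpha
  ancestors of Alpha: {Beta, Eta, Alpha}
Path from root to Lambda: Beta -> Iota -> Lambda
  ancestors of Lambda: {Beta, Iota, Lambda}
Common ancestors: {Beta}
Walk up from Lambda: Lambda (not in ancestors of Alpha), Iota (not in ancestors of Alpha), Beta (in ancestors of Alpha)
Deepest common ancestor (LCA) = Beta

Answer: Beta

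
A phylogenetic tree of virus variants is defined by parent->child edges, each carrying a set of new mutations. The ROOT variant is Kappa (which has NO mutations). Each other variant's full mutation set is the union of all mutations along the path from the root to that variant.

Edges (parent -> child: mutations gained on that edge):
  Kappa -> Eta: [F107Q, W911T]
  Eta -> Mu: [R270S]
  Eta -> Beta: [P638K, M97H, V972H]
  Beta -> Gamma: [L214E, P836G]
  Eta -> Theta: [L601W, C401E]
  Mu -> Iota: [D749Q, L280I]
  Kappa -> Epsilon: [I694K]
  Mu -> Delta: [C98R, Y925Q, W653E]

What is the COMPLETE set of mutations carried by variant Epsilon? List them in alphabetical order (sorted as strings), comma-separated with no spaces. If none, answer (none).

At Kappa: gained [] -> total []
At Epsilon: gained ['I694K'] -> total ['I694K']

Answer: I694K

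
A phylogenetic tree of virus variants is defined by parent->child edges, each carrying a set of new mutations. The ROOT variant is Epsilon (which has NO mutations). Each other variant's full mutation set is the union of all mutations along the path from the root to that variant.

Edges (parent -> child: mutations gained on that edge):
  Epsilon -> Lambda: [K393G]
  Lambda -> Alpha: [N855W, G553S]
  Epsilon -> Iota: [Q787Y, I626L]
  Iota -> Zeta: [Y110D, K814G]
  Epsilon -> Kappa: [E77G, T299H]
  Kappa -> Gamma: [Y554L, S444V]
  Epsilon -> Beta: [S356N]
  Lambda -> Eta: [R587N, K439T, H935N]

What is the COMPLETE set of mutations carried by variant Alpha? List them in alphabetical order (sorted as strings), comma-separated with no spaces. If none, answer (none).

At Epsilon: gained [] -> total []
At Lambda: gained ['K393G'] -> total ['K393G']
At Alpha: gained ['N855W', 'G553S'] -> total ['G553S', 'K393G', 'N855W']

Answer: G553S,K393G,N855W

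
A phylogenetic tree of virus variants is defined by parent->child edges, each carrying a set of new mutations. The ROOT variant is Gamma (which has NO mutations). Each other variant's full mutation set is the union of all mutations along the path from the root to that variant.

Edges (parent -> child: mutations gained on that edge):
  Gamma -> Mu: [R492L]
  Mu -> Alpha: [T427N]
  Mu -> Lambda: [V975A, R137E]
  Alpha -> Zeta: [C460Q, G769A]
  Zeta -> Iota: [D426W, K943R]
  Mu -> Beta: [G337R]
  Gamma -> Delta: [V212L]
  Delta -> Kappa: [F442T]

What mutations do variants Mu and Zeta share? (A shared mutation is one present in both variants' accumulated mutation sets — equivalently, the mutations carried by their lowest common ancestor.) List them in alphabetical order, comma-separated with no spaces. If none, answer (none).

Accumulating mutations along path to Mu:
  At Gamma: gained [] -> total []
  At Mu: gained ['R492L'] -> total ['R492L']
Mutations(Mu) = ['R492L']
Accumulating mutations along path to Zeta:
  At Gamma: gained [] -> total []
  At Mu: gained ['R492L'] -> total ['R492L']
  At Alpha: gained ['T427N'] -> total ['R492L', 'T427N']
  At Zeta: gained ['C460Q', 'G769A'] -> total ['C460Q', 'G769A', 'R492L', 'T427N']
Mutations(Zeta) = ['C460Q', 'G769A', 'R492L', 'T427N']
Intersection: ['R492L'] ∩ ['C460Q', 'G769A', 'R492L', 'T427N'] = ['R492L']

Answer: R492L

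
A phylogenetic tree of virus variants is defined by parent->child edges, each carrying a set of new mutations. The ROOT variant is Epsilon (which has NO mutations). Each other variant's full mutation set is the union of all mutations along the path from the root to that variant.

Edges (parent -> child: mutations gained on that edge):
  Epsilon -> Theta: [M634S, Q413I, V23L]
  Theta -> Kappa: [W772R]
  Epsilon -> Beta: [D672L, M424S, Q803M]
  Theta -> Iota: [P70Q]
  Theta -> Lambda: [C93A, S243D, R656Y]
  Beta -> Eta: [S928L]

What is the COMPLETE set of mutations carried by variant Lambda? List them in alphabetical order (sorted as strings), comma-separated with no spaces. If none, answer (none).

At Epsilon: gained [] -> total []
At Theta: gained ['M634S', 'Q413I', 'V23L'] -> total ['M634S', 'Q413I', 'V23L']
At Lambda: gained ['C93A', 'S243D', 'R656Y'] -> total ['C93A', 'M634S', 'Q413I', 'R656Y', 'S243D', 'V23L']

Answer: C93A,M634S,Q413I,R656Y,S243D,V23L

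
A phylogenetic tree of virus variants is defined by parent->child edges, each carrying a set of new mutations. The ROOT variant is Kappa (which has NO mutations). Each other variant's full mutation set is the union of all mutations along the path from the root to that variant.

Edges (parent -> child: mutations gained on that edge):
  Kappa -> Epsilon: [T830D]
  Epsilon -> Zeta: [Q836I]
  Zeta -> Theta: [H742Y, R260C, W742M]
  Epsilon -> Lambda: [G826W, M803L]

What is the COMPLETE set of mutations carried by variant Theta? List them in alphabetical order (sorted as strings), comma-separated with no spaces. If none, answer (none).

At Kappa: gained [] -> total []
At Epsilon: gained ['T830D'] -> total ['T830D']
At Zeta: gained ['Q836I'] -> total ['Q836I', 'T830D']
At Theta: gained ['H742Y', 'R260C', 'W742M'] -> total ['H742Y', 'Q836I', 'R260C', 'T830D', 'W742M']

Answer: H742Y,Q836I,R260C,T830D,W742M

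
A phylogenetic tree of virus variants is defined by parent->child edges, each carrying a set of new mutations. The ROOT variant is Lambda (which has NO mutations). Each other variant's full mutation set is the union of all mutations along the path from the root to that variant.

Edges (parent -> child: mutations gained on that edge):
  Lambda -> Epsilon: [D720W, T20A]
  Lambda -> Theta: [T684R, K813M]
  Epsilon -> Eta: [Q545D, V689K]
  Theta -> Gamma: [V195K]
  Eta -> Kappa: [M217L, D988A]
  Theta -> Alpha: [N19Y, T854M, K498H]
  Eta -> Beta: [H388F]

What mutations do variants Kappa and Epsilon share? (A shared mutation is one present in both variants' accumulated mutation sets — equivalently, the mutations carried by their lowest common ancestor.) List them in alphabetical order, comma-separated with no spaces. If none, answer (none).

Accumulating mutations along path to Kappa:
  At Lambda: gained [] -> total []
  At Epsilon: gained ['D720W', 'T20A'] -> total ['D720W', 'T20A']
  At Eta: gained ['Q545D', 'V689K'] -> total ['D720W', 'Q545D', 'T20A', 'V689K']
  At Kappa: gained ['M217L', 'D988A'] -> total ['D720W', 'D988A', 'M217L', 'Q545D', 'T20A', 'V689K']
Mutations(Kappa) = ['D720W', 'D988A', 'M217L', 'Q545D', 'T20A', 'V689K']
Accumulating mutations along path to Epsilon:
  At Lambda: gained [] -> total []
  At Epsilon: gained ['D720W', 'T20A'] -> total ['D720W', 'T20A']
Mutations(Epsilon) = ['D720W', 'T20A']
Intersection: ['D720W', 'D988A', 'M217L', 'Q545D', 'T20A', 'V689K'] ∩ ['D720W', 'T20A'] = ['D720W', 'T20A']

Answer: D720W,T20A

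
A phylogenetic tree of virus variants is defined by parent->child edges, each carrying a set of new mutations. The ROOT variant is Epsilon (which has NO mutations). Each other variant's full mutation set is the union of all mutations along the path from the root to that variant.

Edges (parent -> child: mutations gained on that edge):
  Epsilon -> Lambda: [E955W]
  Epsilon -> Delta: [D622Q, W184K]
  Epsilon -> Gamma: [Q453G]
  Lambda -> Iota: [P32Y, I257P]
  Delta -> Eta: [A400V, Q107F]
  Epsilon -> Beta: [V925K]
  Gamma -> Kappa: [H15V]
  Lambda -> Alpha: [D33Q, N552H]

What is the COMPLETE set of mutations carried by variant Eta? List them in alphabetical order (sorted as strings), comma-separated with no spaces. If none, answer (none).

Answer: A400V,D622Q,Q107F,W184K

Derivation:
At Epsilon: gained [] -> total []
At Delta: gained ['D622Q', 'W184K'] -> total ['D622Q', 'W184K']
At Eta: gained ['A400V', 'Q107F'] -> total ['A400V', 'D622Q', 'Q107F', 'W184K']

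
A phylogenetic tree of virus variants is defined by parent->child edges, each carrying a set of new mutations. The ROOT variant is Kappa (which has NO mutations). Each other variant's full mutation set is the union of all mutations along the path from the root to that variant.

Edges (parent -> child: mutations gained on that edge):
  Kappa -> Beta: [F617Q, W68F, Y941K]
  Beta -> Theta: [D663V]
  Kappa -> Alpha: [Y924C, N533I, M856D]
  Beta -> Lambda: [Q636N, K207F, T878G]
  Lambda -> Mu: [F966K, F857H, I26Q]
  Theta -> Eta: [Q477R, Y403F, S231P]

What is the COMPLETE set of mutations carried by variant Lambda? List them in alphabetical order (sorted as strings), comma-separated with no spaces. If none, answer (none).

At Kappa: gained [] -> total []
At Beta: gained ['F617Q', 'W68F', 'Y941K'] -> total ['F617Q', 'W68F', 'Y941K']
At Lambda: gained ['Q636N', 'K207F', 'T878G'] -> total ['F617Q', 'K207F', 'Q636N', 'T878G', 'W68F', 'Y941K']

Answer: F617Q,K207F,Q636N,T878G,W68F,Y941K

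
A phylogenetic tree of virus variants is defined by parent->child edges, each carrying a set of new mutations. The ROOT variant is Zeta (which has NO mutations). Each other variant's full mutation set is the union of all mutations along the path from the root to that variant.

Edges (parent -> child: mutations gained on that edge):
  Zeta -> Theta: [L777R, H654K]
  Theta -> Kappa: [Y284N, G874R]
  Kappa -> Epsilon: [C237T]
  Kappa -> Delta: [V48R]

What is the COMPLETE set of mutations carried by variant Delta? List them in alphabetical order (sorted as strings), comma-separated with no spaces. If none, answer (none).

At Zeta: gained [] -> total []
At Theta: gained ['L777R', 'H654K'] -> total ['H654K', 'L777R']
At Kappa: gained ['Y284N', 'G874R'] -> total ['G874R', 'H654K', 'L777R', 'Y284N']
At Delta: gained ['V48R'] -> total ['G874R', 'H654K', 'L777R', 'V48R', 'Y284N']

Answer: G874R,H654K,L777R,V48R,Y284N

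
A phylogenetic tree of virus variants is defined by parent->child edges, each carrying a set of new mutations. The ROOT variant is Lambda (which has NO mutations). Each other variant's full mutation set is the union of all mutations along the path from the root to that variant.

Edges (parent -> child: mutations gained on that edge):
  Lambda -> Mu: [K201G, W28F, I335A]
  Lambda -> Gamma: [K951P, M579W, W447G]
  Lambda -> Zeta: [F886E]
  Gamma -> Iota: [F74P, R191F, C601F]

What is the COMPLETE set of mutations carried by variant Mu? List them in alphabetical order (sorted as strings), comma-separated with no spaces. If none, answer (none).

At Lambda: gained [] -> total []
At Mu: gained ['K201G', 'W28F', 'I335A'] -> total ['I335A', 'K201G', 'W28F']

Answer: I335A,K201G,W28F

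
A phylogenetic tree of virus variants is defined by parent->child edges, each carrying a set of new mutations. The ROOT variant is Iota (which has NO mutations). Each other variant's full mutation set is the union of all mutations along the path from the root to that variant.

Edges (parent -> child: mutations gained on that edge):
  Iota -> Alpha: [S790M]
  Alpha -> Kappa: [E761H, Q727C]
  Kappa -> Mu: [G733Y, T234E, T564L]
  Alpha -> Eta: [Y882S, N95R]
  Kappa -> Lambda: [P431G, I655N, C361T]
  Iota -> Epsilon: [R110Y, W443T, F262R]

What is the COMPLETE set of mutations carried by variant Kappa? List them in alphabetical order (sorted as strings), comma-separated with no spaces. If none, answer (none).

At Iota: gained [] -> total []
At Alpha: gained ['S790M'] -> total ['S790M']
At Kappa: gained ['E761H', 'Q727C'] -> total ['E761H', 'Q727C', 'S790M']

Answer: E761H,Q727C,S790M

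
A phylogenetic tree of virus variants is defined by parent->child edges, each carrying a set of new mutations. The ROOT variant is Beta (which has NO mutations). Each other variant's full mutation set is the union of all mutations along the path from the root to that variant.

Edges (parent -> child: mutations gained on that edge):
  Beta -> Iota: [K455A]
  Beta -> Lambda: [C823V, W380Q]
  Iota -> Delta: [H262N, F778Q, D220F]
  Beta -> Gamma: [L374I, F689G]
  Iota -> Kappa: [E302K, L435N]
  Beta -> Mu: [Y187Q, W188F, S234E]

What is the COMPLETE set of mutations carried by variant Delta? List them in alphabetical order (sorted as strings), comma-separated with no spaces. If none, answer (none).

Answer: D220F,F778Q,H262N,K455A

Derivation:
At Beta: gained [] -> total []
At Iota: gained ['K455A'] -> total ['K455A']
At Delta: gained ['H262N', 'F778Q', 'D220F'] -> total ['D220F', 'F778Q', 'H262N', 'K455A']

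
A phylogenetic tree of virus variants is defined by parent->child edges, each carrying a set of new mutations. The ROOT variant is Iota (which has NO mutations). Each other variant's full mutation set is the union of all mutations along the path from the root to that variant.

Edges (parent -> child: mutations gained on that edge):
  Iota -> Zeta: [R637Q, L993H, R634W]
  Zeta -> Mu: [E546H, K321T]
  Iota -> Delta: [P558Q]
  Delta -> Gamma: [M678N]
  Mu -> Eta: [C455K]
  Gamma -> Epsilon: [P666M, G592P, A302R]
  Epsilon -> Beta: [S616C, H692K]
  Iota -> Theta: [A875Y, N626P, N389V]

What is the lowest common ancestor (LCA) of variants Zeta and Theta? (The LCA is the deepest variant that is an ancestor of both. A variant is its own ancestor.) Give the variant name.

Answer: Iota

Derivation:
Path from root to Zeta: Iota -> Zeta
  ancestors of Zeta: {Iota, Zeta}
Path from root to Theta: Iota -> Theta
  ancestors of Theta: {Iota, Theta}
Common ancestors: {Iota}
Walk up from Theta: Theta (not in ancestors of Zeta), Iota (in ancestors of Zeta)
Deepest common ancestor (LCA) = Iota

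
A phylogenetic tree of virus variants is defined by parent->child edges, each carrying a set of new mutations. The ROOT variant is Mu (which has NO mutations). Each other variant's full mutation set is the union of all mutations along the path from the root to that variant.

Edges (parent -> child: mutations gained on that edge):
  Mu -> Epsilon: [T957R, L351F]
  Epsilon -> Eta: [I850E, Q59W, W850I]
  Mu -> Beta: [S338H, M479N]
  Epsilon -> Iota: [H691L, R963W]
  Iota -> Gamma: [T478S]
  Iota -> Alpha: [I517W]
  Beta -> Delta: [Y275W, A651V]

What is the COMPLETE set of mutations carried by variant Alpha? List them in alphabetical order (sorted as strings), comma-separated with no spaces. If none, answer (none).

At Mu: gained [] -> total []
At Epsilon: gained ['T957R', 'L351F'] -> total ['L351F', 'T957R']
At Iota: gained ['H691L', 'R963W'] -> total ['H691L', 'L351F', 'R963W', 'T957R']
At Alpha: gained ['I517W'] -> total ['H691L', 'I517W', 'L351F', 'R963W', 'T957R']

Answer: H691L,I517W,L351F,R963W,T957R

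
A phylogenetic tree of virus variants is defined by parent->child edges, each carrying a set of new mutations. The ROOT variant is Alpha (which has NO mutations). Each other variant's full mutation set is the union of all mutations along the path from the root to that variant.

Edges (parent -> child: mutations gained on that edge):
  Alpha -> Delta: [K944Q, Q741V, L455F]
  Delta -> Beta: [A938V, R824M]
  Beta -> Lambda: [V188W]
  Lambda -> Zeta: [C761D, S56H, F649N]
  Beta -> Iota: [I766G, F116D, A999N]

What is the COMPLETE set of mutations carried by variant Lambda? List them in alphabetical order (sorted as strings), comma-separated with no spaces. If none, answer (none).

At Alpha: gained [] -> total []
At Delta: gained ['K944Q', 'Q741V', 'L455F'] -> total ['K944Q', 'L455F', 'Q741V']
At Beta: gained ['A938V', 'R824M'] -> total ['A938V', 'K944Q', 'L455F', 'Q741V', 'R824M']
At Lambda: gained ['V188W'] -> total ['A938V', 'K944Q', 'L455F', 'Q741V', 'R824M', 'V188W']

Answer: A938V,K944Q,L455F,Q741V,R824M,V188W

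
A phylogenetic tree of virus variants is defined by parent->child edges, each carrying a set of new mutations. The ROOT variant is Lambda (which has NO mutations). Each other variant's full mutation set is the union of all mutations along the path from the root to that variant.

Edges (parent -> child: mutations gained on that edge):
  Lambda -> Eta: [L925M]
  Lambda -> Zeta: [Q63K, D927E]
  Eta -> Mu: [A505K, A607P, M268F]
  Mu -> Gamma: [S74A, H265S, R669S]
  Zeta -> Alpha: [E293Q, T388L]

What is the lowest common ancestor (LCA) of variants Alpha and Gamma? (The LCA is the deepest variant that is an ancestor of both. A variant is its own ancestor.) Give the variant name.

Answer: Lambda

Derivation:
Path from root to Alpha: Lambda -> Zeta -> Alpha
  ancestors of Alpha: {Lambda, Zeta, Alpha}
Path from root to Gamma: Lambda -> Eta -> Mu -> Gamma
  ancestors of Gamma: {Lambda, Eta, Mu, Gamma}
Common ancestors: {Lambda}
Walk up from Gamma: Gamma (not in ancestors of Alpha), Mu (not in ancestors of Alpha), Eta (not in ancestors of Alpha), Lambda (in ancestors of Alpha)
Deepest common ancestor (LCA) = Lambda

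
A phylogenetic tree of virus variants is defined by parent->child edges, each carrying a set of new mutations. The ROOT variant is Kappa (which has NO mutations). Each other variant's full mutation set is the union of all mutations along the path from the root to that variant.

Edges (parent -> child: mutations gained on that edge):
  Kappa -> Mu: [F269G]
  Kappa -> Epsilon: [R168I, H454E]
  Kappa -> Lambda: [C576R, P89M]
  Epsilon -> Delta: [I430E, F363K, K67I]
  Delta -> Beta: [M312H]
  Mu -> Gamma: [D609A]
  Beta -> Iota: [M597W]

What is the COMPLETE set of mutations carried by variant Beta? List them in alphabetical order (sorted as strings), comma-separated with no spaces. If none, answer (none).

At Kappa: gained [] -> total []
At Epsilon: gained ['R168I', 'H454E'] -> total ['H454E', 'R168I']
At Delta: gained ['I430E', 'F363K', 'K67I'] -> total ['F363K', 'H454E', 'I430E', 'K67I', 'R168I']
At Beta: gained ['M312H'] -> total ['F363K', 'H454E', 'I430E', 'K67I', 'M312H', 'R168I']

Answer: F363K,H454E,I430E,K67I,M312H,R168I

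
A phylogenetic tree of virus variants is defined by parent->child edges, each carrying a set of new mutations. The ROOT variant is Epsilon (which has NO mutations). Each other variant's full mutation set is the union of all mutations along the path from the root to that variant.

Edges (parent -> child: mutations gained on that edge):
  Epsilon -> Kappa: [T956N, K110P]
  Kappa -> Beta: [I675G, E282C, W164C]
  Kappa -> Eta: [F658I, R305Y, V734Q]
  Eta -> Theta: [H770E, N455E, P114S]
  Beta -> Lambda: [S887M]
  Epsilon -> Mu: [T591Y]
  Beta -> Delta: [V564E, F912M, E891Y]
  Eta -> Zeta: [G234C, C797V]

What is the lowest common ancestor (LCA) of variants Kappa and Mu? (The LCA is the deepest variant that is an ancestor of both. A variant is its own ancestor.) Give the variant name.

Answer: Epsilon

Derivation:
Path from root to Kappa: Epsilon -> Kappa
  ancestors of Kappa: {Epsilon, Kappa}
Path from root to Mu: Epsilon -> Mu
  ancestors of Mu: {Epsilon, Mu}
Common ancestors: {Epsilon}
Walk up from Mu: Mu (not in ancestors of Kappa), Epsilon (in ancestors of Kappa)
Deepest common ancestor (LCA) = Epsilon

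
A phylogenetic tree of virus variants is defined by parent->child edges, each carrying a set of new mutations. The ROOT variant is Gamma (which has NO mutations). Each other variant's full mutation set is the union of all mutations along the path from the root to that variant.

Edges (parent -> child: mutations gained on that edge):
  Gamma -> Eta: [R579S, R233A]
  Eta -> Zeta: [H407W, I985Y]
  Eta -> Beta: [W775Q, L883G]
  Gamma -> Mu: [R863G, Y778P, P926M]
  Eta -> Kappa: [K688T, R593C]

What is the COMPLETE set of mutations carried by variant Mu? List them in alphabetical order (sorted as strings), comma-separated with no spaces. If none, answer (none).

Answer: P926M,R863G,Y778P

Derivation:
At Gamma: gained [] -> total []
At Mu: gained ['R863G', 'Y778P', 'P926M'] -> total ['P926M', 'R863G', 'Y778P']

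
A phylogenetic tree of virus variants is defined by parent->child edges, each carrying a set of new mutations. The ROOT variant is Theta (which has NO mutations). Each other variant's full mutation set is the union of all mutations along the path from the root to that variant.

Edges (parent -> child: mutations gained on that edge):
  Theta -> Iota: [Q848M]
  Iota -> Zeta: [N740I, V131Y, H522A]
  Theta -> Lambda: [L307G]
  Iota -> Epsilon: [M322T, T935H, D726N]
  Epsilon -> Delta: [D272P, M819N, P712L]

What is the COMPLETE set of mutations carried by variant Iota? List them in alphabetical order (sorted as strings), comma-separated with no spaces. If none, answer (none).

At Theta: gained [] -> total []
At Iota: gained ['Q848M'] -> total ['Q848M']

Answer: Q848M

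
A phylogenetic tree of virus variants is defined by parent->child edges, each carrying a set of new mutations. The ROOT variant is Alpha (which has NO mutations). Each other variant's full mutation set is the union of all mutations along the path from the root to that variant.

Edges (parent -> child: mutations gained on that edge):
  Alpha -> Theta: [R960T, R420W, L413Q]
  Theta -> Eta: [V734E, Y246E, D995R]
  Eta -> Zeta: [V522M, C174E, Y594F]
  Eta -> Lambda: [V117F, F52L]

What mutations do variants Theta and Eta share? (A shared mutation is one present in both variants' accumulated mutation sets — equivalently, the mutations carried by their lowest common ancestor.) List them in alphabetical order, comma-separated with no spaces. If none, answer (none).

Accumulating mutations along path to Theta:
  At Alpha: gained [] -> total []
  At Theta: gained ['R960T', 'R420W', 'L413Q'] -> total ['L413Q', 'R420W', 'R960T']
Mutations(Theta) = ['L413Q', 'R420W', 'R960T']
Accumulating mutations along path to Eta:
  At Alpha: gained [] -> total []
  At Theta: gained ['R960T', 'R420W', 'L413Q'] -> total ['L413Q', 'R420W', 'R960T']
  At Eta: gained ['V734E', 'Y246E', 'D995R'] -> total ['D995R', 'L413Q', 'R420W', 'R960T', 'V734E', 'Y246E']
Mutations(Eta) = ['D995R', 'L413Q', 'R420W', 'R960T', 'V734E', 'Y246E']
Intersection: ['L413Q', 'R420W', 'R960T'] ∩ ['D995R', 'L413Q', 'R420W', 'R960T', 'V734E', 'Y246E'] = ['L413Q', 'R420W', 'R960T']

Answer: L413Q,R420W,R960T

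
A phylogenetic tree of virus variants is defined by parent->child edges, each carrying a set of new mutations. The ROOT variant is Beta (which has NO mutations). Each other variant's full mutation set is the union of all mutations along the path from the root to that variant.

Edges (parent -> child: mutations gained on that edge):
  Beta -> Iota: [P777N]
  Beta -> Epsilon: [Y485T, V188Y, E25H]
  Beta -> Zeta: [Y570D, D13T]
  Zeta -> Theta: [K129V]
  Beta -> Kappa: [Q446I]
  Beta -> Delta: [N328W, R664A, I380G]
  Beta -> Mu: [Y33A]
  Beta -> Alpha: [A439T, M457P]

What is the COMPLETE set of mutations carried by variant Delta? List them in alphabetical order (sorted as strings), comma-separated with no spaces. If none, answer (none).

At Beta: gained [] -> total []
At Delta: gained ['N328W', 'R664A', 'I380G'] -> total ['I380G', 'N328W', 'R664A']

Answer: I380G,N328W,R664A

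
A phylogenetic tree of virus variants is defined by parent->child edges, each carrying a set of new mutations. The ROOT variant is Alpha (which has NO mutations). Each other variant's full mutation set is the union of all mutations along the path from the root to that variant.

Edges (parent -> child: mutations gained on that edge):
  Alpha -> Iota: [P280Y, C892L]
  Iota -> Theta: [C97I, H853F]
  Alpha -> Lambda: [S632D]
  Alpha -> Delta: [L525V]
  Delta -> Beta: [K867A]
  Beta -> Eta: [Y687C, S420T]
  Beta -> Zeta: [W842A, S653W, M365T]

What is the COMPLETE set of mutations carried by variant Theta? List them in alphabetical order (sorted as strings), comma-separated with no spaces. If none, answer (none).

Answer: C892L,C97I,H853F,P280Y

Derivation:
At Alpha: gained [] -> total []
At Iota: gained ['P280Y', 'C892L'] -> total ['C892L', 'P280Y']
At Theta: gained ['C97I', 'H853F'] -> total ['C892L', 'C97I', 'H853F', 'P280Y']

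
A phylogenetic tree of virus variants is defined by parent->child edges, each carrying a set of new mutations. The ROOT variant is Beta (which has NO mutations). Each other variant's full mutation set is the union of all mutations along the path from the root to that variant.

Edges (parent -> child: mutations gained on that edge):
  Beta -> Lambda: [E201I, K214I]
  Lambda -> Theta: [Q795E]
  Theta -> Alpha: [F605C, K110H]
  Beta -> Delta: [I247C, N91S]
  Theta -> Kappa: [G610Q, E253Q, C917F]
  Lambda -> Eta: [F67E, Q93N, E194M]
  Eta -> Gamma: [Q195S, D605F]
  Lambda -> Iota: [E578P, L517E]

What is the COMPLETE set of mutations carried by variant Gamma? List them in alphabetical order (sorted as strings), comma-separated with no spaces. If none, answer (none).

Answer: D605F,E194M,E201I,F67E,K214I,Q195S,Q93N

Derivation:
At Beta: gained [] -> total []
At Lambda: gained ['E201I', 'K214I'] -> total ['E201I', 'K214I']
At Eta: gained ['F67E', 'Q93N', 'E194M'] -> total ['E194M', 'E201I', 'F67E', 'K214I', 'Q93N']
At Gamma: gained ['Q195S', 'D605F'] -> total ['D605F', 'E194M', 'E201I', 'F67E', 'K214I', 'Q195S', 'Q93N']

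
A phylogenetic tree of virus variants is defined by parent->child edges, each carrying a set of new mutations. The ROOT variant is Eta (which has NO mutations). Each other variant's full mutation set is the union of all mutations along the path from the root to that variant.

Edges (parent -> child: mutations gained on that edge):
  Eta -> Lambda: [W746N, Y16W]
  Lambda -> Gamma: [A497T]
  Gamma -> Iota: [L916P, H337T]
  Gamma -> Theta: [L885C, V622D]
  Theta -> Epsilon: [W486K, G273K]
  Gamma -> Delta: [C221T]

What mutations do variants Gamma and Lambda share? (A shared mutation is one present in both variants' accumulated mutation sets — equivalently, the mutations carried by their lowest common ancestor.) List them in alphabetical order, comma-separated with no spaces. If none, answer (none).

Accumulating mutations along path to Gamma:
  At Eta: gained [] -> total []
  At Lambda: gained ['W746N', 'Y16W'] -> total ['W746N', 'Y16W']
  At Gamma: gained ['A497T'] -> total ['A497T', 'W746N', 'Y16W']
Mutations(Gamma) = ['A497T', 'W746N', 'Y16W']
Accumulating mutations along path to Lambda:
  At Eta: gained [] -> total []
  At Lambda: gained ['W746N', 'Y16W'] -> total ['W746N', 'Y16W']
Mutations(Lambda) = ['W746N', 'Y16W']
Intersection: ['A497T', 'W746N', 'Y16W'] ∩ ['W746N', 'Y16W'] = ['W746N', 'Y16W']

Answer: W746N,Y16W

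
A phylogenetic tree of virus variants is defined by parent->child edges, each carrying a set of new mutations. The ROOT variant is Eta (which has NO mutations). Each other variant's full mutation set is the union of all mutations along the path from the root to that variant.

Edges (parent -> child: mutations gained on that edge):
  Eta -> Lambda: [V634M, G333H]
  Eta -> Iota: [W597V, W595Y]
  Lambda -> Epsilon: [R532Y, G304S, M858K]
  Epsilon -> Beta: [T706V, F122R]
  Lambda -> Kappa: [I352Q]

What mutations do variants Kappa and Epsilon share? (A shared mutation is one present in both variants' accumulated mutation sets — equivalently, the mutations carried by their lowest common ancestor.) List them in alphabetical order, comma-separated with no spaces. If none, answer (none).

Accumulating mutations along path to Kappa:
  At Eta: gained [] -> total []
  At Lambda: gained ['V634M', 'G333H'] -> total ['G333H', 'V634M']
  At Kappa: gained ['I352Q'] -> total ['G333H', 'I352Q', 'V634M']
Mutations(Kappa) = ['G333H', 'I352Q', 'V634M']
Accumulating mutations along path to Epsilon:
  At Eta: gained [] -> total []
  At Lambda: gained ['V634M', 'G333H'] -> total ['G333H', 'V634M']
  At Epsilon: gained ['R532Y', 'G304S', 'M858K'] -> total ['G304S', 'G333H', 'M858K', 'R532Y', 'V634M']
Mutations(Epsilon) = ['G304S', 'G333H', 'M858K', 'R532Y', 'V634M']
Intersection: ['G333H', 'I352Q', 'V634M'] ∩ ['G304S', 'G333H', 'M858K', 'R532Y', 'V634M'] = ['G333H', 'V634M']

Answer: G333H,V634M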